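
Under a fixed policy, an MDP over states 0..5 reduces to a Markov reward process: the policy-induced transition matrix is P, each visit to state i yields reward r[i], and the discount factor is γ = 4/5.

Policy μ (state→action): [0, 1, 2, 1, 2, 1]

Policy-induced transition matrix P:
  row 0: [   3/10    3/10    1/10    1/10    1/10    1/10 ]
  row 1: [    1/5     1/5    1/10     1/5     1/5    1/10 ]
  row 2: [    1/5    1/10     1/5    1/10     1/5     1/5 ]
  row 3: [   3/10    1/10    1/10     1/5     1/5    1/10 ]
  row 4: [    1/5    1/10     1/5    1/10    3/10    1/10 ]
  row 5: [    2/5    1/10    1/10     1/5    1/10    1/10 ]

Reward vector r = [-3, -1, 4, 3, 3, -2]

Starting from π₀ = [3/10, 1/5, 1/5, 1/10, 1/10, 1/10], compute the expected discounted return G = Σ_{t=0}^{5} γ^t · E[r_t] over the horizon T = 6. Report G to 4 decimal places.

G = 0.8764

t=0: π = [0.3000, 0.2000, 0.2000, 0.1000, 0.1000, 0.1000], E[r] = 0.1000, γ^t·E[r] = 0.100000, running G = 0.100000
t=1: π = [0.2600, 0.1800, 0.1300, 0.1400, 0.1700, 0.1200], E[r] = 0.2500, γ^t·E[r] = 0.200000, running G = 0.300000
t=2: π = [0.2640, 0.1700, 0.1300, 0.1440, 0.1790, 0.1130], E[r] = 0.3010, γ^t·E[r] = 0.192640, running G = 0.492640
t=3: π = [0.2634, 0.1698, 0.1309, 0.1427, 0.1802, 0.1130], E[r] = 0.3063, γ^t·E[r] = 0.156826, running G = 0.649466
t=4: π = [0.2632, 0.1697, 0.1311, 0.1426, 0.1804, 0.1131], E[r] = 0.3078, γ^t·E[r] = 0.126058, running G = 0.775524
t=5: π = [0.2632, 0.1696, 0.1311, 0.1425, 0.1804, 0.1131], E[r] = 0.3080, γ^t·E[r] = 0.100925, running G = 0.876449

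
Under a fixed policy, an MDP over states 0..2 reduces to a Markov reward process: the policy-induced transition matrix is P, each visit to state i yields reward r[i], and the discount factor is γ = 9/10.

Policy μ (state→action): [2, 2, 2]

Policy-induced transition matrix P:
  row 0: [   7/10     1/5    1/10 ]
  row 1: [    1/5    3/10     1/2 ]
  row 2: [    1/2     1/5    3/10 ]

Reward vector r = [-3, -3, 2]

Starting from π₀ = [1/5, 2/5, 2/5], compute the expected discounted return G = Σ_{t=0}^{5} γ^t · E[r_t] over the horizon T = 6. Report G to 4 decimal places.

G = -7.0972

t=0: π = [0.2000, 0.4000, 0.4000], E[r] = -1.0000, γ^t·E[r] = -1.000000, running G = -1.000000
t=1: π = [0.4200, 0.2400, 0.3400], E[r] = -1.3000, γ^t·E[r] = -1.170000, running G = -2.170000
t=2: π = [0.5120, 0.2240, 0.2640], E[r] = -1.6800, γ^t·E[r] = -1.360800, running G = -3.530800
t=3: π = [0.5352, 0.2224, 0.2424], E[r] = -1.7880, γ^t·E[r] = -1.303452, running G = -4.834252
t=4: π = [0.5403, 0.2222, 0.2374], E[r] = -1.8128, γ^t·E[r] = -1.189378, running G = -6.023630
t=5: π = [0.5414, 0.2222, 0.2364], E[r] = -1.8181, γ^t·E[r] = -1.073558, running G = -7.097188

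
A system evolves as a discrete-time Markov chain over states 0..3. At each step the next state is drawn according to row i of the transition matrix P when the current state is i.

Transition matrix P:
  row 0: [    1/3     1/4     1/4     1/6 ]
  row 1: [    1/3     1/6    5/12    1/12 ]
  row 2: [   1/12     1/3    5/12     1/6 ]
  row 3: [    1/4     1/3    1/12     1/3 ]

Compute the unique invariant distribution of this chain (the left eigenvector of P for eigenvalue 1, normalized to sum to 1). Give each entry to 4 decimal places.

π = [0.2391, 0.2686, 0.3191, 0.1731]

Balance equations π_j = Σ_i π_i·P[i][j]:
  π_0 = 1/3·π_0 + 1/3·π_1 + 1/12·π_2 + 1/4·π_3
  π_1 = 1/4·π_0 + 1/6·π_1 + 1/3·π_2 + 1/3·π_3
  π_2 = 1/4·π_0 + 5/12·π_1 + 5/12·π_2 + 1/12·π_3
  normalize: π_0 + π_1 + π_2 + π_3 = 1
Solving the linear system gives exactly π = [11/46, 173/644, 411/1288, 223/1288].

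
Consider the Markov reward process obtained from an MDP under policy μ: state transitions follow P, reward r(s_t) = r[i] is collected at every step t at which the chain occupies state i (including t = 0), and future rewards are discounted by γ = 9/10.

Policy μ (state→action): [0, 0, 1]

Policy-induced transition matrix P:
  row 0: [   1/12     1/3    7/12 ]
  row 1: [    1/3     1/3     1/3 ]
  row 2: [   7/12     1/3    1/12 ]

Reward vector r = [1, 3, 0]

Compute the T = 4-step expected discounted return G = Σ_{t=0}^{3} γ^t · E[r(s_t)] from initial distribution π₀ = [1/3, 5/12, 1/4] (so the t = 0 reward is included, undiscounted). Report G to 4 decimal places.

t=0: π = [0.3333, 0.4167, 0.2500], E[r] = 1.5833, γ^t·E[r] = 1.583333, running G = 1.583333
t=1: π = [0.3125, 0.3333, 0.3542], E[r] = 1.3125, γ^t·E[r] = 1.181250, running G = 2.764583
t=2: π = [0.3438, 0.3333, 0.3229], E[r] = 1.3438, γ^t·E[r] = 1.088438, running G = 3.853021
t=3: π = [0.3281, 0.3333, 0.3385], E[r] = 1.3281, γ^t·E[r] = 0.968203, running G = 4.821224

G = 4.8212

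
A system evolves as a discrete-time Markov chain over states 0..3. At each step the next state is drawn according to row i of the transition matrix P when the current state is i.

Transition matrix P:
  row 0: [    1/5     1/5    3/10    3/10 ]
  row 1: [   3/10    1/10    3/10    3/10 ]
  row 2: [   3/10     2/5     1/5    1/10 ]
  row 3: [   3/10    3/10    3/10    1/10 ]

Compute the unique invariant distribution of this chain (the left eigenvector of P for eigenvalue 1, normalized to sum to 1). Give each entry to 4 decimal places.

π = [0.2727, 0.2500, 0.2727, 0.2045]

Balance equations π_j = Σ_i π_i·P[i][j]:
  π_0 = 1/5·π_0 + 3/10·π_1 + 3/10·π_2 + 3/10·π_3
  π_1 = 1/5·π_0 + 1/10·π_1 + 2/5·π_2 + 3/10·π_3
  π_2 = 3/10·π_0 + 3/10·π_1 + 1/5·π_2 + 3/10·π_3
  normalize: π_0 + π_1 + π_2 + π_3 = 1
Solving the linear system gives exactly π = [3/11, 1/4, 3/11, 9/44].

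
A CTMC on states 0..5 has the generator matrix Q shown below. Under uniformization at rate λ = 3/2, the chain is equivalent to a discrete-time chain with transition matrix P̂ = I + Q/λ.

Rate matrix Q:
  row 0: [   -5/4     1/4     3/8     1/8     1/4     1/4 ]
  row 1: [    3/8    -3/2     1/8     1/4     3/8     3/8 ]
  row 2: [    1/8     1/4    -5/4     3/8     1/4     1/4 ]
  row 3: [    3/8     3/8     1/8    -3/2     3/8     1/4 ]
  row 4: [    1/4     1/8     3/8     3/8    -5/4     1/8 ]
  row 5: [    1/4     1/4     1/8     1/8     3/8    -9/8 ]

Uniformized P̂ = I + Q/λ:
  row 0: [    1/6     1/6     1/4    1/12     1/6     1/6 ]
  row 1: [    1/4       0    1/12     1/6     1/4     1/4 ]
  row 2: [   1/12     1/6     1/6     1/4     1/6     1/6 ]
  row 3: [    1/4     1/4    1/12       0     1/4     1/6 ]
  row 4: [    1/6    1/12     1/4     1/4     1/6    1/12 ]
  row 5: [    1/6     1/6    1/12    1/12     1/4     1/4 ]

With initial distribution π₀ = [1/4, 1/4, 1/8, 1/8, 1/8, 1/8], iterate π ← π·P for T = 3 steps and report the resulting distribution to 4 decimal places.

π = [0.1767, 0.1383, 0.1601, 0.1441, 0.2049, 0.1759]

t=0: π = [0.2500, 0.2500, 0.1250, 0.1250, 0.1250, 0.1250]
t=1: π = [0.1875, 0.1250, 0.1563, 0.1354, 0.2083, 0.1875]
t=2: π = [0.1753, 0.1398, 0.1623, 0.1432, 0.2040, 0.1753]
t=3: π = [0.1767, 0.1383, 0.1601, 0.1441, 0.2049, 0.1759]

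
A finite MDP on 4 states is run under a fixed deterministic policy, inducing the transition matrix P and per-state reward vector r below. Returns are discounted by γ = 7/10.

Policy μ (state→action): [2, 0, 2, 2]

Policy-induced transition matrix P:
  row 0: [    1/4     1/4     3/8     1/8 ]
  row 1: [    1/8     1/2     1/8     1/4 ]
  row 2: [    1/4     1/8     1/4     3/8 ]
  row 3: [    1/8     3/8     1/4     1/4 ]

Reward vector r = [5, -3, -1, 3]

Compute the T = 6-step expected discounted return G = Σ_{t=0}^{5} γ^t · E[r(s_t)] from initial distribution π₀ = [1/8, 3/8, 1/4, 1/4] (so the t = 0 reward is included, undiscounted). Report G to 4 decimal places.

t=0: π = [0.1250, 0.3750, 0.2500, 0.2500], E[r] = 0.0000, γ^t·E[r] = 0.000000, running G = 0.000000
t=1: π = [0.1719, 0.3438, 0.2188, 0.2656], E[r] = 0.4063, γ^t·E[r] = 0.284375, running G = 0.284375
t=2: π = [0.1738, 0.3418, 0.2285, 0.2559], E[r] = 0.3828, γ^t·E[r] = 0.187578, running G = 0.471953
t=3: π = [0.1753, 0.3389, 0.2290, 0.2568], E[r] = 0.4014, γ^t·E[r] = 0.137669, running G = 0.609622
t=4: π = [0.1755, 0.3382, 0.2296, 0.2567], E[r] = 0.4037, γ^t·E[r] = 0.096925, running G = 0.706547
t=5: π = [0.1756, 0.3379, 0.2297, 0.2568], E[r] = 0.4049, γ^t·E[r] = 0.068058, running G = 0.774605

G = 0.7746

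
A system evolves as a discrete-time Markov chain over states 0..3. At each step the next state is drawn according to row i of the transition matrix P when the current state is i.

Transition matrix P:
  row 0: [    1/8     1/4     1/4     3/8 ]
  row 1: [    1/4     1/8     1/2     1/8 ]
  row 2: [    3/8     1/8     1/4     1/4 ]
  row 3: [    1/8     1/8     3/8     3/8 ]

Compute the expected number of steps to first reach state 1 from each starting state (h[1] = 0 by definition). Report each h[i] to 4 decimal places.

h = [5.8427, 0.0000, 6.4719, 6.6517]

First-step conditioning: h[1] = 0; for i ≠ 1, h[i] = 1 + Σ_k P[i][k]·h[k].
  h[0] = 1 + 1/8·h[0] + 1/4·h[2] + 3/8·h[3]
  h[2] = 1 + 3/8·h[0] + 1/4·h[2] + 1/4·h[3]
  h[3] = 1 + 1/8·h[0] + 3/8·h[2] + 3/8·h[3]
Solving the 3×3 linear system over states ≠ 1 gives exactly h = [520/89, 0, 576/89, 592/89] (h[1] = 0 is the target).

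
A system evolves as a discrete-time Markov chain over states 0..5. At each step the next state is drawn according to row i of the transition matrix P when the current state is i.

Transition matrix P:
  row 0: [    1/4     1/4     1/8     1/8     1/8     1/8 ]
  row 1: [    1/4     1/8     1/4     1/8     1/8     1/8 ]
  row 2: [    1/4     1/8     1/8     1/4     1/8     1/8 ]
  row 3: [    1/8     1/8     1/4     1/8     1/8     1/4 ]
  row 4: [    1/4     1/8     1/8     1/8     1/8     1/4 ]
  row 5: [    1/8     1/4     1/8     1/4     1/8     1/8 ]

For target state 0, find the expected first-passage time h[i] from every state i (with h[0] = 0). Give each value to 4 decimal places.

h = [0.0000, 4.7926, 4.8686, 5.4761, 4.8675, 5.4676]

First-step conditioning: h[0] = 0; for i ≠ 0, h[i] = 1 + Σ_k P[i][k]·h[k].
  h[1] = 1 + 1/8·h[1] + 1/4·h[2] + 1/8·h[3] + 1/8·h[4] + 1/8·h[5]
  h[2] = 1 + 1/8·h[1] + 1/8·h[2] + 1/4·h[3] + 1/8·h[4] + 1/8·h[5]
  h[3] = 1 + 1/8·h[1] + 1/4·h[2] + 1/8·h[3] + 1/8·h[4] + 1/4·h[5]
  h[4] = 1 + 1/8·h[1] + 1/8·h[2] + 1/8·h[3] + 1/8·h[4] + 1/4·h[5]
  h[5] = 1 + 1/4·h[1] + 1/8·h[2] + 1/4·h[3] + 1/8·h[4] + 1/8·h[5]
Solving the 5×5 linear system over states ≠ 0 gives exactly h = [0, 36352/7585, 36928/7585, 41536/7585, 7384/1517, 41472/7585] (h[0] = 0 is the target).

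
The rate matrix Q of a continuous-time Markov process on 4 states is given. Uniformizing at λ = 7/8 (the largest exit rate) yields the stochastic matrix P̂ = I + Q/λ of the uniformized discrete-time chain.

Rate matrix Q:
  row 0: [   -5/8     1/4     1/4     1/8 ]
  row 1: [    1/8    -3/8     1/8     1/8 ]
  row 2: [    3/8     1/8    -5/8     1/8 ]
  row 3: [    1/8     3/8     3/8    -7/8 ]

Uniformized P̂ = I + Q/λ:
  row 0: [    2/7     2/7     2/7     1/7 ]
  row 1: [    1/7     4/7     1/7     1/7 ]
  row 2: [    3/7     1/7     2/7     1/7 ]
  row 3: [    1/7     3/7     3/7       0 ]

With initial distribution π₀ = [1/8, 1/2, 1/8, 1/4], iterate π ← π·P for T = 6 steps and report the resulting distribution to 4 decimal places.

t=0: π = [0.1250, 0.5000, 0.1250, 0.2500]
t=1: π = [0.1964, 0.4464, 0.2500, 0.1071]
t=2: π = [0.2423, 0.3929, 0.2372, 0.1276]
t=3: π = [0.2453, 0.3823, 0.2478, 0.1246]
t=4: π = [0.2487, 0.3773, 0.2489, 0.1251]
t=5: π = [0.2495, 0.3758, 0.2497, 0.1250]
t=6: π = [0.2498, 0.3753, 0.2499, 0.1250]

π = [0.2498, 0.3753, 0.2499, 0.1250]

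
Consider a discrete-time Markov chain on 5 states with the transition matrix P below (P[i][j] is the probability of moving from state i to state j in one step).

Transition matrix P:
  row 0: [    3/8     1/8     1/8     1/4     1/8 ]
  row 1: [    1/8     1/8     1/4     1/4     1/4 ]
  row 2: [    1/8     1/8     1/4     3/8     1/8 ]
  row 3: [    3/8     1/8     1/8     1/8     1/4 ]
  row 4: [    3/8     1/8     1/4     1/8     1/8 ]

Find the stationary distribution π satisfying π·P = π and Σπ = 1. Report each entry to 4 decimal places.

Balance equations π_j = Σ_i π_i·P[i][j]:
  π_0 = 3/8·π_0 + 1/8·π_1 + 1/8·π_2 + 3/8·π_3 + 3/8·π_4
  π_1 = 1/8·π_0 + 1/8·π_1 + 1/8·π_2 + 1/8·π_3 + 1/8·π_4
  π_2 = 1/8·π_0 + 1/4·π_1 + 1/4·π_2 + 1/8·π_3 + 1/4·π_4
  π_3 = 1/4·π_0 + 1/4·π_1 + 3/8·π_2 + 1/8·π_3 + 1/8·π_4
  normalize: π_0 + π_1 + π_2 + π_3 + π_4 = 1
Solving the linear system gives exactly π = [607/2040, 1/8, 377/2040, 457/2040, 43/255].

π = [0.2975, 0.1250, 0.1848, 0.2240, 0.1686]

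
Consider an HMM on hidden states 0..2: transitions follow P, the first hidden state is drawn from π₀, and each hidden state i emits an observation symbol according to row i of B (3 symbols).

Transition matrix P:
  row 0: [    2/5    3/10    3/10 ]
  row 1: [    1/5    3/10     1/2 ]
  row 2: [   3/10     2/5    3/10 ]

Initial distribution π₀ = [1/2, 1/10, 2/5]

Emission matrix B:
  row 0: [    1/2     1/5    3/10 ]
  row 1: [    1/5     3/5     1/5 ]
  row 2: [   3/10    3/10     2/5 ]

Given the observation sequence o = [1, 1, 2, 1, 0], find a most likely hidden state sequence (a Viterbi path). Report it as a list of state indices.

t=0: δ = [1.000e-01, 6.000e-02, 1.200e-01]  (obs o_0=1)
t=1: δ = [8.000e-03, 2.880e-02, 1.080e-02]  ψ = [0, 2, 2]  (obs o_1=1)
t=2: δ = [1.728e-03, 1.728e-03, 5.760e-03]  ψ = [1, 1, 1]  (obs o_2=2)
t=3: δ = [3.456e-04, 1.382e-03, 5.184e-04]  ψ = [2, 2, 2]  (obs o_3=1)
t=4: δ = [1.382e-04, 8.294e-05, 2.074e-04]  ψ = [1, 1, 1]  (obs o_4=0)
backtrack: best end state = 2; path = [2, 1, 2, 1, 2]

path = [2, 1, 2, 1, 2]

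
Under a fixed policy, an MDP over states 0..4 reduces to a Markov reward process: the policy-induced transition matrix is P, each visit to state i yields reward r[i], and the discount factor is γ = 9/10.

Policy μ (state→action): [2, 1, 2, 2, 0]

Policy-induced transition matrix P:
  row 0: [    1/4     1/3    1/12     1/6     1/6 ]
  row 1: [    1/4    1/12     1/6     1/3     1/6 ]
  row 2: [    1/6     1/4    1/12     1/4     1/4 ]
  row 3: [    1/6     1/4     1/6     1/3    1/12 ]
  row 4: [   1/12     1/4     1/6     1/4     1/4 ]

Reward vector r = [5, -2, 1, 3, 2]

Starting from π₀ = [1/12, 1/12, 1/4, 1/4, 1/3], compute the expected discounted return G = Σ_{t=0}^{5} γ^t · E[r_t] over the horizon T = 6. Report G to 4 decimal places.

G = 8.3586

t=0: π = [0.0833, 0.0833, 0.2500, 0.2500, 0.3333], E[r] = 1.9167, γ^t·E[r] = 1.916667, running G = 1.916667
t=1: π = [0.1528, 0.2431, 0.1389, 0.2708, 0.1944], E[r] = 1.6181, γ^t·E[r] = 1.456250, running G = 3.372917
t=2: π = [0.1834, 0.2222, 0.1424, 0.2801, 0.1719], E[r] = 1.7992, γ^t·E[r] = 1.457344, running G = 4.830260
t=3: π = [0.1861, 0.2283, 0.1395, 0.2766, 0.1695], E[r] = 1.7825, γ^t·E[r] = 1.299445, running G = 6.129706
t=4: π = [0.1871, 0.2275, 0.1395, 0.2766, 0.1694], E[r] = 1.7884, γ^t·E[r] = 1.173348, running G = 7.303053
t=5: π = [0.1871, 0.2277, 0.1394, 0.2764, 0.1694], E[r] = 1.7875, γ^t·E[r] = 1.055528, running G = 8.358581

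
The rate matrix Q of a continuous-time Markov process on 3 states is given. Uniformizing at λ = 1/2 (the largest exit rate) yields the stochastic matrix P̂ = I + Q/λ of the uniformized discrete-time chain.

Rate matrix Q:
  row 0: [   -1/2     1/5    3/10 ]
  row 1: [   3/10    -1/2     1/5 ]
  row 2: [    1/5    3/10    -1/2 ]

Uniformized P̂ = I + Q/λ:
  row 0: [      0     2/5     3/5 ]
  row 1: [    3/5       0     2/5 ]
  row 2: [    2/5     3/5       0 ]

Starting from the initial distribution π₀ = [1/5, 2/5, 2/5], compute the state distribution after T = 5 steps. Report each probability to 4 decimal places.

π = [0.3328, 0.3384, 0.3288]

t=0: π = [0.2000, 0.4000, 0.4000]
t=1: π = [0.4000, 0.3200, 0.2800]
t=2: π = [0.3040, 0.3280, 0.3680]
t=3: π = [0.3440, 0.3424, 0.3136]
t=4: π = [0.3309, 0.3258, 0.3434]
t=5: π = [0.3328, 0.3384, 0.3288]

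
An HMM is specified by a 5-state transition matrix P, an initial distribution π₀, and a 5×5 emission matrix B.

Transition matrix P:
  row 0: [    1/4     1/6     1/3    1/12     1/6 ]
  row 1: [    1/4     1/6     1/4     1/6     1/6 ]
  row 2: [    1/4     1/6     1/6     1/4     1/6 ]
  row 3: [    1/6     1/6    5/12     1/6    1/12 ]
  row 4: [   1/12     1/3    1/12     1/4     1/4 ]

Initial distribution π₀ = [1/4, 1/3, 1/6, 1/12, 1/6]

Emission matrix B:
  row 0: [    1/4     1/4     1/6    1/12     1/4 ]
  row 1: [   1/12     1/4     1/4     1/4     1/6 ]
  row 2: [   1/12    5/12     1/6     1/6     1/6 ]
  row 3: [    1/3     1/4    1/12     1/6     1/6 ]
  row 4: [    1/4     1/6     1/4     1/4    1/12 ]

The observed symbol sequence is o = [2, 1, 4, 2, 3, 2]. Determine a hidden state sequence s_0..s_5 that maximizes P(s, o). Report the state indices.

path = [1, 2, 0, 4, 4, 1]

t=0: δ = [4.167e-02, 8.333e-02, 2.778e-02, 6.944e-03, 4.167e-02]  (obs o_0=2)
t=1: δ = [5.208e-03, 3.472e-03, 8.681e-03, 3.472e-03, 2.315e-03]  ψ = [1, 1, 1, 1, 1]  (obs o_1=1)
t=2: δ = [5.425e-04, 2.411e-04, 2.894e-04, 3.617e-04, 1.206e-04]  ψ = [2, 2, 0, 2, 2]  (obs o_2=4)
t=3: δ = [2.261e-05, 2.261e-05, 3.014e-05, 6.028e-06, 2.261e-05]  ψ = [0, 0, 0, 2, 0]  (obs o_3=2)
t=4: δ = [6.279e-07, 1.884e-06, 1.256e-06, 1.256e-06, 1.413e-06]  ψ = [2, 4, 0, 2, 4]  (obs o_4=3)
t=5: δ = [7.849e-08, 1.177e-07, 8.721e-08, 2.943e-08, 8.830e-08]  ψ = [1, 4, 3, 4, 4]  (obs o_5=2)
backtrack: best end state = 1; path = [1, 2, 0, 4, 4, 1]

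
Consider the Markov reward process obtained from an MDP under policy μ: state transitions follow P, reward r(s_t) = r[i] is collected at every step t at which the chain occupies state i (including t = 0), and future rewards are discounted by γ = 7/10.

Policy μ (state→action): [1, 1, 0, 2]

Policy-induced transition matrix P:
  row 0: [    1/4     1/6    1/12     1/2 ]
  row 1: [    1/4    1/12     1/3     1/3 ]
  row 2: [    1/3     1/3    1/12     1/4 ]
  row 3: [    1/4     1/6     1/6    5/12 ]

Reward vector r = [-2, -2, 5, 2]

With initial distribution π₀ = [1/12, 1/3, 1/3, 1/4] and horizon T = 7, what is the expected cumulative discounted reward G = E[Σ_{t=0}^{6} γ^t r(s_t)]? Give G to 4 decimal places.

G = 2.7658

t=0: π = [0.0833, 0.3333, 0.3333, 0.2500], E[r] = 1.3333, γ^t·E[r] = 1.333333, running G = 1.333333
t=1: π = [0.2778, 0.1944, 0.1875, 0.3403], E[r] = 0.6736, γ^t·E[r] = 0.471528, running G = 1.804861
t=2: π = [0.2656, 0.1817, 0.1603, 0.3924], E[r] = 0.6916, γ^t·E[r] = 0.338860, running G = 2.143721
t=3: π = [0.2634, 0.1782, 0.1615, 0.3969], E[r] = 0.7180, γ^t·E[r] = 0.246267, running G = 2.389988
t=4: π = [0.2635, 0.1787, 0.1610, 0.3969], E[r] = 0.7142, γ^t·E[r] = 0.171481, running G = 2.561468
t=5: π = [0.2634, 0.1786, 0.1611, 0.3969], E[r] = 0.7152, γ^t·E[r] = 0.120202, running G = 2.681670
t=6: π = [0.2634, 0.1786, 0.1611, 0.3969], E[r] = 0.7150, γ^t·E[r] = 0.084114, running G = 2.765784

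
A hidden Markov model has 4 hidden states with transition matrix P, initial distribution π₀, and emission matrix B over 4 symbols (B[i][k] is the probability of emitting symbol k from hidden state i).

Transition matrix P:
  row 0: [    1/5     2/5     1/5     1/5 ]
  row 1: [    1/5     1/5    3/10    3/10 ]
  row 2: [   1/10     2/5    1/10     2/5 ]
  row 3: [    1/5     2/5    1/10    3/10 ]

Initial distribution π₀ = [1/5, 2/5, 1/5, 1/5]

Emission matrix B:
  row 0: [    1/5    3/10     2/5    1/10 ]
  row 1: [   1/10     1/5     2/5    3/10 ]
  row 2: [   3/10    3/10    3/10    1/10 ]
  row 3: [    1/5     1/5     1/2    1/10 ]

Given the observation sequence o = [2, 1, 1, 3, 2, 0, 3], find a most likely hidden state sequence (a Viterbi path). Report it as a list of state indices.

t=0: δ = [8.000e-02, 1.600e-01, 6.000e-02, 1.000e-01]  (obs o_0=2)
t=1: δ = [9.600e-03, 8.000e-03, 1.440e-02, 9.600e-03]  ψ = [1, 3, 1, 1]  (obs o_1=1)
t=2: δ = [5.760e-04, 1.152e-03, 7.200e-04, 1.152e-03]  ψ = [0, 2, 1, 2]  (obs o_2=1)
t=3: δ = [2.304e-05, 1.382e-04, 3.456e-05, 3.456e-05]  ψ = [1, 3, 1, 1]  (obs o_3=3)
t=4: δ = [1.106e-05, 1.106e-05, 1.244e-05, 2.074e-05]  ψ = [1, 1, 1, 1]  (obs o_4=2)
t=5: δ = [8.294e-07, 8.294e-07, 9.953e-07, 1.244e-06]  ψ = [3, 3, 1, 3]  (obs o_5=0)
t=6: δ = [2.488e-08, 1.493e-07, 2.488e-08, 3.981e-08]  ψ = [3, 3, 1, 2]  (obs o_6=3)
backtrack: best end state = 1; path = [1, 2, 3, 1, 3, 3, 1]

path = [1, 2, 3, 1, 3, 3, 1]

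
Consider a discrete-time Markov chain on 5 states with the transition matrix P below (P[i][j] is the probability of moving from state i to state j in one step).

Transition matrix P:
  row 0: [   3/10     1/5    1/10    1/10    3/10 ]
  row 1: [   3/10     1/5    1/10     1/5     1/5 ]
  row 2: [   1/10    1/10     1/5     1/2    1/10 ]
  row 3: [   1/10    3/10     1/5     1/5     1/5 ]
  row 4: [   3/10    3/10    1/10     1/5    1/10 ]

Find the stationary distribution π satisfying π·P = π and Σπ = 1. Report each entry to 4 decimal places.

π = [0.2294, 0.2273, 0.1353, 0.2176, 0.1904]

Balance equations π_j = Σ_i π_i·P[i][j]:
  π_0 = 3/10·π_0 + 3/10·π_1 + 1/10·π_2 + 1/10·π_3 + 3/10·π_4
  π_1 = 1/5·π_0 + 1/5·π_1 + 1/10·π_2 + 3/10·π_3 + 3/10·π_4
  π_2 = 1/10·π_0 + 1/10·π_1 + 1/5·π_2 + 1/5·π_3 + 1/10·π_4
  π_3 = 1/10·π_0 + 1/5·π_1 + 1/2·π_2 + 1/5·π_3 + 1/5·π_4
  normalize: π_0 + π_1 + π_2 + π_3 + π_4 = 1
Solving the linear system gives exactly π = [39/170, 5/22, 23/170, 37/170, 178/935].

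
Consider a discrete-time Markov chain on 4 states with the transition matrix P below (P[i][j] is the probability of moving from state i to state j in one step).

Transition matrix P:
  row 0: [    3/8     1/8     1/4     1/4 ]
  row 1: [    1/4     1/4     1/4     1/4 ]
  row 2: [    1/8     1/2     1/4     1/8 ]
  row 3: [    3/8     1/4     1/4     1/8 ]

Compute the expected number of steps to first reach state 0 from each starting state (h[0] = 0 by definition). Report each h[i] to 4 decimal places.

h = [0.0000, 4.1143, 4.6857, 3.6571]

First-step conditioning: h[0] = 0; for i ≠ 0, h[i] = 1 + Σ_k P[i][k]·h[k].
  h[1] = 1 + 1/4·h[1] + 1/4·h[2] + 1/4·h[3]
  h[2] = 1 + 1/2·h[1] + 1/4·h[2] + 1/8·h[3]
  h[3] = 1 + 1/4·h[1] + 1/4·h[2] + 1/8·h[3]
Solving the 3×3 linear system over states ≠ 0 gives exactly h = [0, 144/35, 164/35, 128/35] (h[0] = 0 is the target).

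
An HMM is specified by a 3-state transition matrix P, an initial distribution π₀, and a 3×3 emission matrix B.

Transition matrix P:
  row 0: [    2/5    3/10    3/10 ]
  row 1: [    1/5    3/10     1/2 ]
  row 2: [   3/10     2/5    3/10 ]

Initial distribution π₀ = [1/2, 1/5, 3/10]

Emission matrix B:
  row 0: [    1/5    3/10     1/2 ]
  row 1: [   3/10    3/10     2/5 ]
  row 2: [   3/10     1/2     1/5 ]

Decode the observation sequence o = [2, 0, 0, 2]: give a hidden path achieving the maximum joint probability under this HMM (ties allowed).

path = [0, 1, 2, 1]

t=0: δ = [2.500e-01, 8.000e-02, 6.000e-02]  (obs o_0=2)
t=1: δ = [2.000e-02, 2.250e-02, 2.250e-02]  ψ = [0, 0, 0]  (obs o_1=0)
t=2: δ = [1.600e-03, 2.700e-03, 3.375e-03]  ψ = [0, 2, 1]  (obs o_2=0)
t=3: δ = [5.062e-04, 5.400e-04, 2.700e-04]  ψ = [2, 2, 1]  (obs o_3=2)
backtrack: best end state = 1; path = [0, 1, 2, 1]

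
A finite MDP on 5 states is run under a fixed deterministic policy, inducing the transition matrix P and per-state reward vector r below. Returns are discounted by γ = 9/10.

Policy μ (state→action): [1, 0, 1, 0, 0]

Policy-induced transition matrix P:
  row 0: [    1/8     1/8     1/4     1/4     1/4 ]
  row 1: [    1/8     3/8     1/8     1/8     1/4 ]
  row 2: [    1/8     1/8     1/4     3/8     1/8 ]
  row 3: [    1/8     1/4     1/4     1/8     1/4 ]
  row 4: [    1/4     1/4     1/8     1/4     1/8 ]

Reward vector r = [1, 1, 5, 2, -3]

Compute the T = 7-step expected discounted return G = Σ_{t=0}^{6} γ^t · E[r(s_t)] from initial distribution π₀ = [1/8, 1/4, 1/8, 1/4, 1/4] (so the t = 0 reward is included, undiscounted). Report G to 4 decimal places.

G = 5.7362

t=0: π = [0.1250, 0.2500, 0.1250, 0.2500, 0.2500], E[r] = 0.7500, γ^t·E[r] = 0.750000, running G = 0.750000
t=1: π = [0.1563, 0.2500, 0.1875, 0.2031, 0.2031], E[r] = 1.1406, γ^t·E[r] = 1.026563, running G = 1.776563
t=2: π = [0.1504, 0.2383, 0.1934, 0.2168, 0.2012], E[r] = 1.1855, γ^t·E[r] = 0.960293, running G = 2.736855
t=3: π = [0.1501, 0.2368, 0.1951, 0.2173, 0.2007], E[r] = 1.1948, γ^t·E[r] = 0.871027, running G = 3.607882
t=4: π = [0.1501, 0.2365, 0.1953, 0.2176, 0.2005], E[r] = 1.1967, γ^t·E[r] = 0.785186, running G = 4.393068
t=5: π = [0.1501, 0.2364, 0.1954, 0.2177, 0.2005], E[r] = 1.1971, γ^t·E[r] = 0.706868, running G = 5.099935
t=6: π = [0.1501, 0.2364, 0.1954, 0.2177, 0.2005], E[r] = 1.1972, γ^t·E[r] = 0.636223, running G = 5.736158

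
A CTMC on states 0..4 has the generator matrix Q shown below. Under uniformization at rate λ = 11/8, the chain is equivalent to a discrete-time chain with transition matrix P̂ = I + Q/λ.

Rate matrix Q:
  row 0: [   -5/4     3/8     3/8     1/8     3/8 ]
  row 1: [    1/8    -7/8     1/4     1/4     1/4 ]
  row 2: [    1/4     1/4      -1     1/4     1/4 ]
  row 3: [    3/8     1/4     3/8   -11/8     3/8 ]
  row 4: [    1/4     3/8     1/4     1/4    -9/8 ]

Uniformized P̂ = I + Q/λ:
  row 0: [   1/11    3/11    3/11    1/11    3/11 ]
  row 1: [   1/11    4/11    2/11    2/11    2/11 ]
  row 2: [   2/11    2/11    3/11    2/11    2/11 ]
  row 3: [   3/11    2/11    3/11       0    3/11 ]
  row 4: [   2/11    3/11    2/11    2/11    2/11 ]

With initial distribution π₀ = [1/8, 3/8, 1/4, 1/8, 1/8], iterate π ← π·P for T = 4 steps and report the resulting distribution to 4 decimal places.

t=0: π = [0.1250, 0.3750, 0.2500, 0.1250, 0.1250]
t=1: π = [0.1477, 0.2727, 0.2273, 0.1477, 0.2045]
t=2: π = [0.1570, 0.2634, 0.2293, 0.1415, 0.2087]
t=3: π = [0.1565, 0.2630, 0.2298, 0.1418, 0.2090]
t=4: π = [0.1566, 0.2628, 0.2298, 0.1418, 0.2089]

π = [0.1566, 0.2628, 0.2298, 0.1418, 0.2089]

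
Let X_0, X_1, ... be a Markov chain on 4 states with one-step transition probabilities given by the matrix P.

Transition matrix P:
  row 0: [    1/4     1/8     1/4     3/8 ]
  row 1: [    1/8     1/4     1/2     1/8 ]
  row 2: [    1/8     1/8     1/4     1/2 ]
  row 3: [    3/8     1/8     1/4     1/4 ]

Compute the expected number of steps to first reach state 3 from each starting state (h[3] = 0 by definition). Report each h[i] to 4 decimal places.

h = [2.6667, 3.3333, 2.3333, 0.0000]

First-step conditioning: h[3] = 0; for i ≠ 3, h[i] = 1 + Σ_k P[i][k]·h[k].
  h[0] = 1 + 1/4·h[0] + 1/8·h[1] + 1/4·h[2]
  h[1] = 1 + 1/8·h[0] + 1/4·h[1] + 1/2·h[2]
  h[2] = 1 + 1/8·h[0] + 1/8·h[1] + 1/4·h[2]
Solving the 3×3 linear system over states ≠ 3 gives exactly h = [8/3, 10/3, 7/3, 0] (h[3] = 0 is the target).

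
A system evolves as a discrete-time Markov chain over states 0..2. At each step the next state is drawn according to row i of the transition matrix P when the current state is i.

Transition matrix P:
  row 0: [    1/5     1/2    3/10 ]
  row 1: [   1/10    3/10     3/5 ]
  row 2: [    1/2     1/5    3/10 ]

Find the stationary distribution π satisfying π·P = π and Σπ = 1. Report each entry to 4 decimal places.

Balance equations π_j = Σ_i π_i·P[i][j]:
  π_0 = 1/5·π_0 + 1/10·π_1 + 1/2·π_2
  π_1 = 1/2·π_0 + 3/10·π_1 + 1/5·π_2
  normalize: π_0 + π_1 + π_2 = 1
Solving the linear system gives exactly π = [37/129, 41/129, 17/43].

π = [0.2868, 0.3178, 0.3953]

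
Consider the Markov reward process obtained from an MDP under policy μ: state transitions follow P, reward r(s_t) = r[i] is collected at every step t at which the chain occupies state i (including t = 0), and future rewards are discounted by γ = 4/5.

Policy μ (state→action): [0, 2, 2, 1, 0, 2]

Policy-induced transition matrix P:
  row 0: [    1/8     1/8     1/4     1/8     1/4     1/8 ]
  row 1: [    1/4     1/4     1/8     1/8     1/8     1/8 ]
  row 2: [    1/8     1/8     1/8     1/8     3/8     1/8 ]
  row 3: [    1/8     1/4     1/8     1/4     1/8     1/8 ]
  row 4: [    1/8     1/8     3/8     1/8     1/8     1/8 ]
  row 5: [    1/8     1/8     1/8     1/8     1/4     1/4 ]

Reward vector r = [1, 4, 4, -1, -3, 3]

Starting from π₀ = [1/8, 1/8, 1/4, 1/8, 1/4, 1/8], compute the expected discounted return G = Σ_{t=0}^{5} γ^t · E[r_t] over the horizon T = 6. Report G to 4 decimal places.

t=0: π = [0.1250, 0.1250, 0.2500, 0.1250, 0.2500, 0.1250], E[r] = 1.1250, γ^t·E[r] = 1.125000, running G = 1.125000
t=1: π = [0.1406, 0.1563, 0.2031, 0.1406, 0.2188, 0.1406], E[r] = 1.2031, γ^t·E[r] = 0.962500, running G = 2.087500
t=2: π = [0.1445, 0.1621, 0.1973, 0.1426, 0.2109, 0.1426], E[r] = 1.2344, γ^t·E[r] = 0.790000, running G = 2.877500
t=3: π = [0.1453, 0.1631, 0.1958, 0.1428, 0.2102, 0.1428], E[r] = 1.2358, γ^t·E[r] = 0.632750, running G = 3.510250
t=4: π = [0.1454, 0.1632, 0.1957, 0.1429, 0.2100, 0.1429], E[r] = 1.2370, γ^t·E[r] = 0.506675, running G = 4.016925
t=5: π = [0.1454, 0.1633, 0.1957, 0.1429, 0.2100, 0.1429], E[r] = 1.2369, γ^t·E[r] = 0.405323, running G = 4.422248

G = 4.4222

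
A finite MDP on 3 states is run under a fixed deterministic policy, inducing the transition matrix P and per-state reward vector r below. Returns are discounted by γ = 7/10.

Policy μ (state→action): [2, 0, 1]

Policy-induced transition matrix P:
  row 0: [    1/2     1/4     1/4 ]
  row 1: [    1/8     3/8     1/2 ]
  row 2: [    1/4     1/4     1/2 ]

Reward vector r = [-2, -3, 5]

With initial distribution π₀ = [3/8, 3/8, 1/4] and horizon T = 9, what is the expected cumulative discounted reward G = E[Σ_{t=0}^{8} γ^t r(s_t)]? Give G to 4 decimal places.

t=0: π = [0.3750, 0.3750, 0.2500], E[r] = -0.6250, γ^t·E[r] = -0.625000, running G = -0.625000
t=1: π = [0.2969, 0.2969, 0.4063], E[r] = 0.5469, γ^t·E[r] = 0.382813, running G = -0.242188
t=2: π = [0.2871, 0.2871, 0.4258], E[r] = 0.6934, γ^t·E[r] = 0.339746, running G = 0.097559
t=3: π = [0.2859, 0.2859, 0.4282], E[r] = 0.7117, γ^t·E[r] = 0.244103, running G = 0.341661
t=4: π = [0.2857, 0.2857, 0.4285], E[r] = 0.7140, γ^t·E[r] = 0.171421, running G = 0.513083
t=5: π = [0.2857, 0.2857, 0.4286], E[r] = 0.7142, γ^t·E[r] = 0.120043, running G = 0.633126
t=6: π = [0.2857, 0.2857, 0.4286], E[r] = 0.7143, γ^t·E[r] = 0.084034, running G = 0.717160
t=7: π = [0.2857, 0.2857, 0.4286], E[r] = 0.7143, γ^t·E[r] = 0.058824, running G = 0.775985
t=8: π = [0.2857, 0.2857, 0.4286], E[r] = 0.7143, γ^t·E[r] = 0.041177, running G = 0.817162

G = 0.8172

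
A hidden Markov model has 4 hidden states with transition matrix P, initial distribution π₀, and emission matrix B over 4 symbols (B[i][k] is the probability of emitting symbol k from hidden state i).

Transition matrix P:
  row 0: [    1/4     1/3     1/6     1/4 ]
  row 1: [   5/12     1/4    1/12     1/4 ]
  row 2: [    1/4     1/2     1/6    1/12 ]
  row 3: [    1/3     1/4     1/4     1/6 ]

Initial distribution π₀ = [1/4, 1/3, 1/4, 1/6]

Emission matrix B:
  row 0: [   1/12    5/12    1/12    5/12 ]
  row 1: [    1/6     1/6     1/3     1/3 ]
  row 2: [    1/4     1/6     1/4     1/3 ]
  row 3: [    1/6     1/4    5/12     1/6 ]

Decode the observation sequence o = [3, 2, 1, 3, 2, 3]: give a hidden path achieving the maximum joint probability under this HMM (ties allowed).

t=0: δ = [1.042e-01, 1.111e-01, 8.333e-02, 2.778e-02]  (obs o_0=3)
t=1: δ = [3.858e-03, 1.389e-02, 4.340e-03, 1.157e-02]  ψ = [1, 2, 0, 1]  (obs o_1=2)
t=2: δ = [2.411e-03, 5.787e-04, 4.823e-04, 8.681e-04]  ψ = [1, 1, 3, 1]  (obs o_2=1)
t=3: δ = [2.512e-04, 2.679e-04, 1.340e-04, 1.005e-04]  ψ = [0, 0, 0, 0]  (obs o_3=3)
t=4: δ = [9.303e-06, 2.791e-05, 1.047e-05, 2.791e-05]  ψ = [1, 0, 0, 1]  (obs o_4=2)
t=5: δ = [4.845e-06, 2.326e-06, 2.326e-06, 1.163e-06]  ψ = [1, 1, 3, 1]  (obs o_5=3)
backtrack: best end state = 0; path = [2, 1, 0, 0, 1, 0]

path = [2, 1, 0, 0, 1, 0]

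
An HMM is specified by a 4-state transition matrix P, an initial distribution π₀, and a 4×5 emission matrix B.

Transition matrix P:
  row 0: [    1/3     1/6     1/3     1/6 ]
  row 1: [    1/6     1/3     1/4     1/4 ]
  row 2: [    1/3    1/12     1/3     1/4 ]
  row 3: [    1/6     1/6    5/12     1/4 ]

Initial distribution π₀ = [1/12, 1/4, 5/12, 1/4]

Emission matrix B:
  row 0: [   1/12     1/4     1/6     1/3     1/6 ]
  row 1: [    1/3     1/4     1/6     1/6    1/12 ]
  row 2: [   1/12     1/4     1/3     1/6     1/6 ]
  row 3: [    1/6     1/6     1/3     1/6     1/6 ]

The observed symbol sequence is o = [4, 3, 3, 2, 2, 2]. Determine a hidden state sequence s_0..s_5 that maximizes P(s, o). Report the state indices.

t=0: δ = [1.389e-02, 2.083e-02, 6.944e-02, 4.167e-02]  (obs o_0=4)
t=1: δ = [7.716e-03, 1.157e-03, 3.858e-03, 2.894e-03]  ψ = [2, 1, 2, 2]  (obs o_1=3)
t=2: δ = [8.573e-04, 2.143e-04, 4.287e-04, 2.143e-04]  ψ = [0, 0, 0, 0]  (obs o_2=3)
t=3: δ = [4.763e-05, 2.381e-05, 9.526e-05, 4.763e-05]  ψ = [0, 0, 0, 0]  (obs o_3=2)
t=4: δ = [5.292e-06, 1.323e-06, 1.058e-05, 7.938e-06]  ψ = [2, 0, 2, 2]  (obs o_4=2)
t=5: δ = [5.880e-07, 2.205e-07, 1.176e-06, 8.820e-07]  ψ = [2, 3, 2, 2]  (obs o_5=2)
backtrack: best end state = 2; path = [2, 0, 0, 2, 2, 2]

path = [2, 0, 0, 2, 2, 2]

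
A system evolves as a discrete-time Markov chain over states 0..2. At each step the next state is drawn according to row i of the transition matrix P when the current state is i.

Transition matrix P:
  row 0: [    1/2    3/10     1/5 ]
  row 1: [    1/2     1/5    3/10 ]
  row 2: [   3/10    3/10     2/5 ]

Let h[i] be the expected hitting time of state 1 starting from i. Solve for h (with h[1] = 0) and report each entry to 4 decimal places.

First-step conditioning: h[1] = 0; for i ≠ 1, h[i] = 1 + Σ_k P[i][k]·h[k].
  h[0] = 1 + 1/2·h[0] + 1/5·h[2]
  h[2] = 1 + 3/10·h[0] + 2/5·h[2]
Solving the 2×2 linear system over states ≠ 1 gives exactly h = [10/3, 0, 10/3] (h[1] = 0 is the target).

h = [3.3333, 0.0000, 3.3333]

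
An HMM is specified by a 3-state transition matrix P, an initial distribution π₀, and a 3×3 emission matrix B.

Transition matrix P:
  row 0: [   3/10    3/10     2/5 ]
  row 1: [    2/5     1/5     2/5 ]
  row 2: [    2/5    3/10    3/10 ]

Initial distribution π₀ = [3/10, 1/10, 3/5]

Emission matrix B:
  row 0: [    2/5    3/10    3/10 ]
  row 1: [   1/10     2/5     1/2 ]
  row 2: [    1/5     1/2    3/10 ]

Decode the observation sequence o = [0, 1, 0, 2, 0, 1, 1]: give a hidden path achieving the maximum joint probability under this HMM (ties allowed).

t=0: δ = [1.200e-01, 1.000e-02, 1.200e-01]  (obs o_0=0)
t=1: δ = [1.440e-02, 1.440e-02, 2.400e-02]  ψ = [2, 0, 0]  (obs o_1=1)
t=2: δ = [3.840e-03, 7.200e-04, 1.440e-03]  ψ = [2, 2, 2]  (obs o_2=0)
t=3: δ = [3.456e-04, 5.760e-04, 4.608e-04]  ψ = [0, 0, 0]  (obs o_3=2)
t=4: δ = [9.216e-05, 1.382e-05, 4.608e-05]  ψ = [1, 2, 1]  (obs o_4=0)
t=5: δ = [8.294e-06, 1.106e-05, 1.843e-05]  ψ = [0, 0, 0]  (obs o_5=1)
t=6: δ = [2.212e-06, 2.212e-06, 2.765e-06]  ψ = [2, 2, 2]  (obs o_6=1)
backtrack: best end state = 2; path = [0, 2, 0, 1, 0, 2, 2]

path = [0, 2, 0, 1, 0, 2, 2]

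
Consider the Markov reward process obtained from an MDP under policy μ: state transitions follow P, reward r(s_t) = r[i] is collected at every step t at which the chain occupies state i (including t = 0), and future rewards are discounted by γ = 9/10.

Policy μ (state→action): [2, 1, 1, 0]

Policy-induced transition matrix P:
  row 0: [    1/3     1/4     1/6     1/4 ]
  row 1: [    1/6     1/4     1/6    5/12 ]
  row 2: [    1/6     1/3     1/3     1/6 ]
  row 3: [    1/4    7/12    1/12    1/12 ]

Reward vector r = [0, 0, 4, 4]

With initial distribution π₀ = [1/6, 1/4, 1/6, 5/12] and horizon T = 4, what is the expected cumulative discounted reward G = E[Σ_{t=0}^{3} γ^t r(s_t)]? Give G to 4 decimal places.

t=0: π = [0.1667, 0.2500, 0.1667, 0.4167], E[r] = 2.3333, γ^t·E[r] = 2.333333, running G = 2.333333
t=1: π = [0.2292, 0.4028, 0.1597, 0.2083], E[r] = 1.4722, γ^t·E[r] = 1.325000, running G = 3.658333
t=2: π = [0.2222, 0.3328, 0.1759, 0.2691], E[r] = 1.7801, γ^t·E[r] = 1.441875, running G = 5.100208
t=3: π = [0.2261, 0.3544, 0.1736, 0.2459], E[r] = 1.6780, γ^t·E[r] = 1.223297, running G = 6.323505

G = 6.3235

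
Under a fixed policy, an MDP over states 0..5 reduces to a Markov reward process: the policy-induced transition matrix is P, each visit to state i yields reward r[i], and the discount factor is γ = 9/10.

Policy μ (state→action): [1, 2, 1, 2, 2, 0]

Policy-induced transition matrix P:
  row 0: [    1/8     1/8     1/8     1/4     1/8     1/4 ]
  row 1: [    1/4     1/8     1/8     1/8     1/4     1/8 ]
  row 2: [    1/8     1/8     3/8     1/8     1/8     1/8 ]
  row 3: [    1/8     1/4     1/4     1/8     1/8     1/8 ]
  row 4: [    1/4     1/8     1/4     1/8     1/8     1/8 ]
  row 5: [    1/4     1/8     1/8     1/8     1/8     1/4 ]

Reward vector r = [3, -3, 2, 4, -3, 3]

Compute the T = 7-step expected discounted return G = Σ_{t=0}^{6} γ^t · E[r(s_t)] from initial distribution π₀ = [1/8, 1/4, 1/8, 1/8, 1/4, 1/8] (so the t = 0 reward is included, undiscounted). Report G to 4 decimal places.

G = 5.0774

t=0: π = [0.1250, 0.2500, 0.1250, 0.1250, 0.2500, 0.1250], E[r] = 0.0000, γ^t·E[r] = 0.000000, running G = 0.000000
t=1: π = [0.2031, 0.1406, 0.2031, 0.1406, 0.1563, 0.1563], E[r] = 1.1563, γ^t·E[r] = 1.040625, running G = 1.040625
t=2: π = [0.1816, 0.1426, 0.2129, 0.1504, 0.1426, 0.1699], E[r] = 1.2266, γ^t·E[r] = 0.993516, running G = 2.034141
t=3: π = [0.1819, 0.1438, 0.2148, 0.1477, 0.1428, 0.1689], E[r] = 1.2131, γ^t·E[r] = 0.884375, running G = 2.918516
t=4: π = [0.1819, 0.1435, 0.2150, 0.1477, 0.1430, 0.1689], E[r] = 1.2141, γ^t·E[r] = 0.796558, running G = 3.715074
t=5: π = [0.1819, 0.1435, 0.2151, 0.1477, 0.1429, 0.1688], E[r] = 1.2142, γ^t·E[r] = 0.717002, running G = 4.432076
t=6: π = [0.1819, 0.1435, 0.2151, 0.1477, 0.1429, 0.1688], E[r] = 1.2142, γ^t·E[r] = 0.645288, running G = 5.077364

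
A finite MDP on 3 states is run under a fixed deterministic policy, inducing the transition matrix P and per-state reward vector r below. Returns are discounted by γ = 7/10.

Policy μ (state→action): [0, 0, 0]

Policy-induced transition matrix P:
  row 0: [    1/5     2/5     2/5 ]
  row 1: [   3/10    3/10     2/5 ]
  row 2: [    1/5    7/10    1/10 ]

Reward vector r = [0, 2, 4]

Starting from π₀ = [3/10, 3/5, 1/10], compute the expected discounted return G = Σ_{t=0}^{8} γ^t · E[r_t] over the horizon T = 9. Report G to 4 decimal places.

G = 6.3313

t=0: π = [0.3000, 0.6000, 0.1000], E[r] = 1.6000, γ^t·E[r] = 1.600000, running G = 1.600000
t=1: π = [0.2600, 0.3700, 0.3700], E[r] = 2.2200, γ^t·E[r] = 1.554000, running G = 3.154000
t=2: π = [0.2370, 0.4740, 0.2890], E[r] = 2.1040, γ^t·E[r] = 1.030960, running G = 4.184960
t=3: π = [0.2474, 0.4393, 0.3133], E[r] = 2.1318, γ^t·E[r] = 0.731207, running G = 4.916167
t=4: π = [0.2439, 0.4501, 0.3060], E[r] = 2.1242, γ^t·E[r] = 0.510011, running G = 5.426178
t=5: π = [0.2450, 0.4468, 0.3082], E[r] = 2.1264, γ^t·E[r] = 0.357381, running G = 5.783559
t=6: π = [0.2447, 0.4478, 0.3075], E[r] = 2.1257, γ^t·E[r] = 0.250089, running G = 6.033648
t=7: π = [0.2448, 0.4475, 0.3077], E[r] = 2.1259, γ^t·E[r] = 0.175079, running G = 6.208727
t=8: π = [0.2447, 0.4476, 0.3077], E[r] = 2.1259, γ^t·E[r] = 0.122552, running G = 6.331279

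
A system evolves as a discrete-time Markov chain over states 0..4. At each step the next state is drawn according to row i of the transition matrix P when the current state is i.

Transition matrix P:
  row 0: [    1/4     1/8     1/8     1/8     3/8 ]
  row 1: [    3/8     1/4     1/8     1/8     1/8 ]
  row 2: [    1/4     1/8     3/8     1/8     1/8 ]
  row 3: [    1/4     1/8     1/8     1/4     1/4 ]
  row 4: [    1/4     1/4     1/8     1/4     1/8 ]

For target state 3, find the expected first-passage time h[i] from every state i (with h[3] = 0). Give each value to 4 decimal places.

First-step conditioning: h[3] = 0; for i ≠ 3, h[i] = 1 + Σ_k P[i][k]·h[k].
  h[0] = 1 + 1/4·h[0] + 1/8·h[1] + 1/8·h[2] + 3/8·h[4]
  h[1] = 1 + 3/8·h[0] + 1/4·h[1] + 1/8·h[2] + 1/8·h[4]
  h[2] = 1 + 1/4·h[0] + 1/8·h[1] + 3/8·h[2] + 1/8·h[4]
  h[4] = 1 + 1/4·h[0] + 1/4·h[1] + 1/8·h[2] + 1/8·h[4]
Solving the 4×4 linear system over states ≠ 3 gives exactly h = [864/133, 888/133, 892/133, 0, 780/133] (h[3] = 0 is the target).

h = [6.4962, 6.6767, 6.7068, 0.0000, 5.8647]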